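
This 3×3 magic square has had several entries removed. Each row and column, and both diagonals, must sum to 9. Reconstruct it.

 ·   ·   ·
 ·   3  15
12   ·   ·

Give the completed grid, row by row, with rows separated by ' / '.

Row 2 needs 9; the known cells sum to 18, so (2,1) = -9.
From column 1, 9 − (-9 + 12) gives (1,1) = 6.
Using main diagonal: 6 + 3 + ? → (3,3) = 9 − 9 = 0.
Anti-diagonal needs 9; the known cells sum to 15, so (1,3) = -6.
Row 1 must total 9; the given cells sum to 0, so (1,2) = 9.
Row 3 must total 9; the given cells sum to 12, so (3,2) = -3.

6 9 -6 / -9 3 15 / 12 -3 0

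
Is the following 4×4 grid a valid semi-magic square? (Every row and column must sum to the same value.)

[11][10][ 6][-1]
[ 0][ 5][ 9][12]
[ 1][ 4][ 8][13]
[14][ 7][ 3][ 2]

Row 1: 11 + 10 + 6 + (-1) = 26.
Row 2: 0 + 5 + 9 + 12 = 26.
Row 3: 1 + 4 + 8 + 13 = 26.
Row 4: 14 + 7 + 3 + 2 = 26.
Column 1: 11 + 0 + 1 + 14 = 26.
Column 2: 10 + 5 + 4 + 7 = 26.
Column 3: 6 + 9 + 8 + 3 = 26.
Column 4: -1 + 12 + 13 + 2 = 26.
All lines sum to 26.

Yes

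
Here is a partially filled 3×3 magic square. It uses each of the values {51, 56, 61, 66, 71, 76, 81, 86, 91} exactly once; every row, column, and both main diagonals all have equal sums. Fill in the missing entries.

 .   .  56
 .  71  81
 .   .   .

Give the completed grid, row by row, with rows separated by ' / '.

66 91 56 / 61 71 81 / 86 51 76

The 9 entries sum to 639, so each line sums to 639/3 = 213.
Row 2 must total 213; the given cells sum to 152, so (2,1) = 61.
Column 3 must total 213; the given cells sum to 137, so (3,3) = 76.
Main diagonal: 71 + 76 + ? = 213, so (1,1) = 66.
Anti-diagonal must total 213; the given cells sum to 127, so (3,1) = 86.
From row 1, 213 − (66 + 56) gives (1,2) = 91.
The remaining cell in row 3 is (3,2) = 213 − 162 = 51.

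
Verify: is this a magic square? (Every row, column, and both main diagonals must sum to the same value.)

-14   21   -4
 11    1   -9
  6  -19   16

Yes

Row 1: -14 + 21 + (-4) = 3.
Row 2: 11 + 1 + (-9) = 3.
Row 3: 6 + (-19) + 16 = 3.
Column 1: -14 + 11 + 6 = 3.
Column 2: 21 + 1 + (-19) = 3.
Column 3: -4 + (-9) + 16 = 3.
Main diagonal: -14 + 1 + 16 = 3.
Anti-diagonal: -4 + 1 + 6 = 3.
All lines sum to 3.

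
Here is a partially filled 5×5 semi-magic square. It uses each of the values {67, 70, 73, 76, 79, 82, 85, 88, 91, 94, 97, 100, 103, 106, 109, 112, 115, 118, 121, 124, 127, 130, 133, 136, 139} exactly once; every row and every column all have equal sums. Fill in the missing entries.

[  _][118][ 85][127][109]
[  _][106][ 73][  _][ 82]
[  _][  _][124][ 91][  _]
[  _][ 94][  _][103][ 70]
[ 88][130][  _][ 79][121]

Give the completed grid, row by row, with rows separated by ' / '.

The 25 entries sum to 2575, so each line sums to 2575/5 = 515.
Row 1: 118 + 85 + 127 + 109 + ? = 515, so (1,1) = 76.
The remaining cell in row 5 is (5,3) = 515 − 418 = 97.
Column 2: 118 + 106 + 94 + 130 + ? = 515, so (3,2) = 67.
The remaining cell in column 3 is (4,3) = 515 − 379 = 136.
Column 4 must total 515; the given cells sum to 400, so (2,4) = 115.
From column 5, 515 − (109 + 82 + 70 + 121) gives (3,5) = 133.
The remaining cell in row 2 is (2,1) = 515 − 376 = 139.
Using row 3: 67 + 124 + 91 + 133 + ? → (3,1) = 515 − 415 = 100.
The remaining cell in row 4 is (4,1) = 515 − 403 = 112.

76 118 85 127 109 / 139 106 73 115 82 / 100 67 124 91 133 / 112 94 136 103 70 / 88 130 97 79 121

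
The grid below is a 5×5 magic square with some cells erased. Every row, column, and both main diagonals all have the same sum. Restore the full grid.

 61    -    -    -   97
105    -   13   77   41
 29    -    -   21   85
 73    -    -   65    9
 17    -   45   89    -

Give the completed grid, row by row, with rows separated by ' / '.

Column 1 is already complete: 61 + 105 + 29 + 73 + 17 = 285, so that is the magic constant.
Row 2 needs 285; the known cells sum to 236, so (2,2) = 49.
Column 4 must total 285; the given cells sum to 252, so (1,4) = 33.
The remaining cell in column 5 is (5,5) = 285 − 232 = 53.
Main diagonal must total 285; the given cells sum to 228, so (3,3) = 57.
Anti-diagonal must total 285; the given cells sum to 248, so (4,2) = 37.
The remaining cell in row 3 is (3,2) = 285 − 192 = 93.
Row 4 must total 285; the given cells sum to 184, so (4,3) = 101.
The remaining cell in row 5 is (5,2) = 285 − 204 = 81.
Column 2 must total 285; the given cells sum to 260, so (1,2) = 25.
Column 3: 13 + 57 + 101 + 45 + ? = 285, so (1,3) = 69.

61 25 69 33 97 / 105 49 13 77 41 / 29 93 57 21 85 / 73 37 101 65 9 / 17 81 45 89 53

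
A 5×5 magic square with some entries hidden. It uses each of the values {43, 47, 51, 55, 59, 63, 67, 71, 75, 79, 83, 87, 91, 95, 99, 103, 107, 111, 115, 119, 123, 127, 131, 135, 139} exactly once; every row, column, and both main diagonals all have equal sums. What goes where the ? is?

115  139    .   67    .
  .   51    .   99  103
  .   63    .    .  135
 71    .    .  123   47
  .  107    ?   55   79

131

The 25 entries sum to 2275, so each line sums to 2275/5 = 455.
Column 2: 139 + 51 + 63 + 107 + ? = 455, so (4,2) = 95.
Column 4: 67 + 99 + 123 + 55 + ? = 455, so (3,4) = 111.
Column 5 needs 455; the known cells sum to 364, so (1,5) = 91.
Using main diagonal: 115 + 51 + 123 + 79 + ? → (3,3) = 455 − 368 = 87.
Anti-diagonal: 91 + 99 + 87 + 95 + ? = 455, so (5,1) = 83.
Row 1 needs 455; the known cells sum to 412, so (1,3) = 43.
Row 3 needs 455; the known cells sum to 396, so (3,1) = 59.
The remaining cell in row 4 is (4,3) = 455 − 336 = 119.
Row 5: 83 + 107 + 55 + 79 + ? = 455, so (5,3) = 131.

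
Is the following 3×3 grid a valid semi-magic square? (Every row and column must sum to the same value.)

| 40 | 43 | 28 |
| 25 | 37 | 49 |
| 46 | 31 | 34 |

Yes

Row 1: 40 + 43 + 28 = 111.
Row 2: 25 + 37 + 49 = 111.
Row 3: 46 + 31 + 34 = 111.
Column 1: 40 + 25 + 46 = 111.
Column 2: 43 + 37 + 31 = 111.
Column 3: 28 + 49 + 34 = 111.
All lines sum to 111.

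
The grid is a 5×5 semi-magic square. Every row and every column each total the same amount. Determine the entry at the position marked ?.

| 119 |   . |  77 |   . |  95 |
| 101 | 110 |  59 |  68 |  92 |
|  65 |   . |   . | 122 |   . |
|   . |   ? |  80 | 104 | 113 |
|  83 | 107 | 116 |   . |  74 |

71

Row 2 is complete and sums to 430; that is the magic constant.
Row 5: 83 + 107 + 116 + 74 + ? = 430, so (5,4) = 50.
Column 1 needs 430; the known cells sum to 368, so (4,1) = 62.
The remaining cell in column 3 is (3,3) = 430 − 332 = 98.
From column 4, 430 − (68 + 122 + 104 + 50) gives (1,4) = 86.
The remaining cell in column 5 is (3,5) = 430 − 374 = 56.
From row 1, 430 − (119 + 77 + 86 + 95) gives (1,2) = 53.
From row 3, 430 − (65 + 98 + 122 + 56) gives (3,2) = 89.
From row 4, 430 − (62 + 80 + 104 + 113) gives (4,2) = 71.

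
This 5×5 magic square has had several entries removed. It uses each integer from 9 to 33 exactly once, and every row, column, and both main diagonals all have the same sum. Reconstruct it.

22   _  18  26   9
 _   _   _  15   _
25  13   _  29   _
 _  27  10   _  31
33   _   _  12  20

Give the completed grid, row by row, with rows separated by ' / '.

22 30 18 26 9 / 11 19 32 15 28 / 25 13 21 29 17 / 14 27 10 23 31 / 33 16 24 12 20

The entries are 9 through 33, which sum to 525, so each line sums to 525/5 = 105.
Row 1: 22 + 18 + 26 + 9 + ? = 105, so (1,2) = 30.
The remaining cell in column 4 is (4,4) = 105 − 82 = 23.
Anti-diagonal needs 105; the known cells sum to 84, so (3,3) = 21.
Row 3 needs 105; the known cells sum to 88, so (3,5) = 17.
Row 4 needs 105; the known cells sum to 91, so (4,1) = 14.
Column 1: 22 + 25 + 14 + 33 + ? = 105, so (2,1) = 11.
Column 5 needs 105; the known cells sum to 77, so (2,5) = 28.
From main diagonal, 105 − (22 + 21 + 23 + 20) gives (2,2) = 19.
From row 2, 105 − (11 + 19 + 15 + 28) gives (2,3) = 32.
Column 2 must total 105; the given cells sum to 89, so (5,2) = 16.
Using column 3: 18 + 32 + 21 + 10 + ? → (5,3) = 105 − 81 = 24.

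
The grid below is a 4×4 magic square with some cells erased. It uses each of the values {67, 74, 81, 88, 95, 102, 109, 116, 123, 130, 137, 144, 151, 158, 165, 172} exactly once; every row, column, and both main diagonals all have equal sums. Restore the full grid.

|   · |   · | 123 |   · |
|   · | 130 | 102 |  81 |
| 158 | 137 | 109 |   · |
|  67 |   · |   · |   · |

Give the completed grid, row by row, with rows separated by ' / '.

88 95 123 172 / 165 130 102 81 / 158 137 109 74 / 67 116 144 151

The 16 entries sum to 1912, so each line sums to 1912/4 = 478.
The remaining cell in row 2 is (2,1) = 478 − 313 = 165.
Using row 3: 158 + 137 + 109 + ? → (3,4) = 478 − 404 = 74.
The remaining cell in column 1 is (1,1) = 478 − 390 = 88.
Column 3: 123 + 102 + 109 + ? = 478, so (4,3) = 144.
From main diagonal, 478 − (88 + 130 + 109) gives (4,4) = 151.
Anti-diagonal needs 478; the known cells sum to 306, so (1,4) = 172.
Using row 1: 88 + 123 + 172 + ? → (1,2) = 478 − 383 = 95.
Row 4: 67 + 144 + 151 + ? = 478, so (4,2) = 116.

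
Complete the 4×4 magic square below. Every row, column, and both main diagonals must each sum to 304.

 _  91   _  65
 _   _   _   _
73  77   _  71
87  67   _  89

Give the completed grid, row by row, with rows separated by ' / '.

63 91 85 65 / 81 69 75 79 / 73 77 83 71 / 87 67 61 89

Row 3 needs 304; the known cells sum to 221, so (3,3) = 83.
Row 4 must total 304; the given cells sum to 243, so (4,3) = 61.
From column 2, 304 − (91 + 77 + 67) gives (2,2) = 69.
Column 4 needs 304; the known cells sum to 225, so (2,4) = 79.
Main diagonal: 69 + 83 + 89 + ? = 304, so (1,1) = 63.
Anti-diagonal: 65 + 77 + 87 + ? = 304, so (2,3) = 75.
The remaining cell in row 1 is (1,3) = 304 − 219 = 85.
The remaining cell in row 2 is (2,1) = 304 − 223 = 81.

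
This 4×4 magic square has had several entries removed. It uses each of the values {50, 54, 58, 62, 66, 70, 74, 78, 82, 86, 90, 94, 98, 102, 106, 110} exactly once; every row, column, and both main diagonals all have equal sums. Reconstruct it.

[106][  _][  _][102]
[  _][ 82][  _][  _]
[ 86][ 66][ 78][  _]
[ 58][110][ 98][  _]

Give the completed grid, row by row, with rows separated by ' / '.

The 16 entries sum to 1280, so each line sums to 1280/4 = 320.
Row 3 needs 320; the known cells sum to 230, so (3,4) = 90.
Row 4 must total 320; the given cells sum to 266, so (4,4) = 54.
Column 1: 106 + 86 + 58 + ? = 320, so (2,1) = 70.
Column 2 must total 320; the given cells sum to 258, so (1,2) = 62.
Using column 4: 102 + 90 + 54 + ? → (2,4) = 320 − 246 = 74.
Using anti-diagonal: 102 + 66 + 58 + ? → (2,3) = 320 − 226 = 94.
The remaining cell in row 1 is (1,3) = 320 − 270 = 50.

106 62 50 102 / 70 82 94 74 / 86 66 78 90 / 58 110 98 54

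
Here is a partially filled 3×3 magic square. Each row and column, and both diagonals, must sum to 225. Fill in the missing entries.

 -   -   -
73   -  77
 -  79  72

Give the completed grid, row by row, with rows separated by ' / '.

78 71 76 / 73 75 77 / 74 79 72

Row 2 needs 225; the known cells sum to 150, so (2,2) = 75.
Row 3: 79 + 72 + ? = 225, so (3,1) = 74.
Column 1 must total 225; the given cells sum to 147, so (1,1) = 78.
Column 2 needs 225; the known cells sum to 154, so (1,2) = 71.
Column 3: 77 + 72 + ? = 225, so (1,3) = 76.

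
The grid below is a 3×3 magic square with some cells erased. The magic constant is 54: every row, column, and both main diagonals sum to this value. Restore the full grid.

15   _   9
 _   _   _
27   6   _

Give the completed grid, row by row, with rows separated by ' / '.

15 30 9 / 12 18 24 / 27 6 21

The remaining cell in row 1 is (1,2) = 54 − 24 = 30.
The remaining cell in row 3 is (3,3) = 54 − 33 = 21.
Column 1 must total 54; the given cells sum to 42, so (2,1) = 12.
Column 2 needs 54; the known cells sum to 36, so (2,2) = 18.
Column 3 needs 54; the known cells sum to 30, so (2,3) = 24.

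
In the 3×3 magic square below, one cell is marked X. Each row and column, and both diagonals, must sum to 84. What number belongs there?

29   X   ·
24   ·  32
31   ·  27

30

Using row 2: 24 + 32 + ? → (2,2) = 84 − 56 = 28.
Using row 3: 31 + 27 + ? → (3,2) = 84 − 58 = 26.
From column 2, 84 − (28 + 26) gives (1,2) = 30.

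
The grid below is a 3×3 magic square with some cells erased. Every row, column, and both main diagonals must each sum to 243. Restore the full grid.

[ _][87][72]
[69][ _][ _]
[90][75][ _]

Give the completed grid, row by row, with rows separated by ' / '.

84 87 72 / 69 81 93 / 90 75 78

Row 1 must total 243; the given cells sum to 159, so (1,1) = 84.
From row 3, 243 − (90 + 75) gives (3,3) = 78.
From column 2, 243 − (87 + 75) gives (2,2) = 81.
From column 3, 243 − (72 + 78) gives (2,3) = 93.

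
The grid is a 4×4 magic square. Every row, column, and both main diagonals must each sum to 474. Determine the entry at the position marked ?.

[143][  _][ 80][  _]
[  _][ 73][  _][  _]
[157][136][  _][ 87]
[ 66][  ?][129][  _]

From row 3, 474 − (157 + 136 + 87) gives (3,3) = 94.
The remaining cell in column 1 is (2,1) = 474 − 366 = 108.
The remaining cell in column 3 is (2,3) = 474 − 303 = 171.
From main diagonal, 474 − (143 + 73 + 94) gives (4,4) = 164.
Using anti-diagonal: 171 + 136 + 66 + ? → (1,4) = 474 − 373 = 101.
Row 1: 143 + 80 + 101 + ? = 474, so (1,2) = 150.
From row 2, 474 − (108 + 73 + 171) gives (2,4) = 122.
From row 4, 474 − (66 + 129 + 164) gives (4,2) = 115.

115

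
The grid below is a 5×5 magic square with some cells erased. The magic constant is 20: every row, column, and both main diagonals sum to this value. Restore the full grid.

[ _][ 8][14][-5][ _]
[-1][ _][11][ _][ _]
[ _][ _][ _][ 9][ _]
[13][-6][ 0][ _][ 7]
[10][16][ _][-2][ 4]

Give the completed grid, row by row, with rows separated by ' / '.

Row 4: 13 + (-6) + 0 + 7 + ? = 20, so (4,4) = 6.
Row 5: 10 + 16 + (-2) + 4 + ? = 20, so (5,3) = -8.
Using column 3: 14 + 11 + 0 + (-8) + ? → (3,3) = 20 − 17 = 3.
Column 4: -5 + 9 + 6 + (-2) + ? = 20, so (2,4) = 12.
From anti-diagonal, 20 − (12 + 3 + (-6) + 10) gives (1,5) = 1.
Row 1 needs 20; the known cells sum to 18, so (1,1) = 2.
The remaining cell in column 1 is (3,1) = 20 − 24 = -4.
Main diagonal must total 20; the given cells sum to 15, so (2,2) = 5.
Row 2: -1 + 5 + 11 + 12 + ? = 20, so (2,5) = -7.
Using column 2: 8 + 5 + (-6) + 16 + ? → (3,2) = 20 − 23 = -3.
Column 5: 1 + (-7) + 7 + 4 + ? = 20, so (3,5) = 15.

2 8 14 -5 1 / -1 5 11 12 -7 / -4 -3 3 9 15 / 13 -6 0 6 7 / 10 16 -8 -2 4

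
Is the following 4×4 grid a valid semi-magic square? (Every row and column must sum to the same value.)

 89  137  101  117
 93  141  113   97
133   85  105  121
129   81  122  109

Row 1: 89 + 137 + 101 + 117 = 444.
Row 2: 93 + 141 + 113 + 97 = 444.
Row 3: 133 + 85 + 105 + 121 = 444.
Row 4: 129 + 81 + 122 + 109 = 441.
Column 1: 89 + 93 + 133 + 129 = 444.
Column 2: 137 + 141 + 85 + 81 = 444.
Column 3: 101 + 113 + 105 + 122 = 441.
Column 4: 117 + 97 + 121 + 109 = 444.

No — row 2 sums to 444 but column 3 sums to 441.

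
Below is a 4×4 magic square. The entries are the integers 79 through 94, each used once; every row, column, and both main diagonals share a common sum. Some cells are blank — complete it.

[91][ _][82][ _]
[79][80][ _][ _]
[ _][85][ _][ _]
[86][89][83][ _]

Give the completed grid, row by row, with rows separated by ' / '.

The entries are 79 through 94, which sum to 1384, so each line sums to 1384/4 = 346.
Row 4: 86 + 89 + 83 + ? = 346, so (4,4) = 88.
Column 1: 91 + 79 + 86 + ? = 346, so (3,1) = 90.
From column 2, 346 − (80 + 85 + 89) gives (1,2) = 92.
The remaining cell in main diagonal is (3,3) = 346 − 259 = 87.
Row 1: 91 + 92 + 82 + ? = 346, so (1,4) = 81.
Row 3 needs 346; the known cells sum to 262, so (3,4) = 84.
Column 3: 82 + 87 + 83 + ? = 346, so (2,3) = 94.
Column 4 must total 346; the given cells sum to 253, so (2,4) = 93.

91 92 82 81 / 79 80 94 93 / 90 85 87 84 / 86 89 83 88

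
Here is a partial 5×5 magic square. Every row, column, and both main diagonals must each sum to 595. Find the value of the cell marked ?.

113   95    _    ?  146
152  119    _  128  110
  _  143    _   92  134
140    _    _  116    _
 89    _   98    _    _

Row 2 needs 595; the known cells sum to 509, so (2,3) = 86.
The remaining cell in column 1 is (3,1) = 595 − 494 = 101.
From row 3, 595 − (101 + 143 + 92 + 134) gives (3,3) = 125.
Using main diagonal: 113 + 119 + 125 + 116 + ? → (5,5) = 595 − 473 = 122.
From anti-diagonal, 595 − (146 + 128 + 125 + 89) gives (4,2) = 107.
From column 2, 595 − (95 + 119 + 143 + 107) gives (5,2) = 131.
The remaining cell in column 5 is (4,5) = 595 − 512 = 83.
The remaining cell in row 4 is (4,3) = 595 − 446 = 149.
The remaining cell in row 5 is (5,4) = 595 − 440 = 155.
Using column 3: 86 + 125 + 149 + 98 + ? → (1,3) = 595 − 458 = 137.
Column 4 must total 595; the given cells sum to 491, so (1,4) = 104.

104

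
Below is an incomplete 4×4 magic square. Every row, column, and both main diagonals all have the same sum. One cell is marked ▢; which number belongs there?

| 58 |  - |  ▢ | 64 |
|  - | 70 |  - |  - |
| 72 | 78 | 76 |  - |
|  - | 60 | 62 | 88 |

86

Main diagonal is complete and sums to 292; that is the magic constant.
The remaining cell in row 3 is (3,4) = 292 − 226 = 66.
Row 4 needs 292; the known cells sum to 210, so (4,1) = 82.
Column 1: 58 + 72 + 82 + ? = 292, so (2,1) = 80.
Column 2: 70 + 78 + 60 + ? = 292, so (1,2) = 84.
The remaining cell in column 4 is (2,4) = 292 − 218 = 74.
Anti-diagonal: 64 + 78 + 82 + ? = 292, so (2,3) = 68.
The remaining cell in row 1 is (1,3) = 292 − 206 = 86.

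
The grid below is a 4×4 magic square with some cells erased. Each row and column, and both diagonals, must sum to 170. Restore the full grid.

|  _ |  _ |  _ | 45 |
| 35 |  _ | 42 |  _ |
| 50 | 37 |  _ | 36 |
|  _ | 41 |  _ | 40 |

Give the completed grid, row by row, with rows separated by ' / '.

39 48 38 45 / 35 44 42 49 / 50 37 47 36 / 46 41 43 40

The remaining cell in row 3 is (3,3) = 170 − 123 = 47.
The remaining cell in column 4 is (2,4) = 170 − 121 = 49.
Using anti-diagonal: 45 + 42 + 37 + ? → (4,1) = 170 − 124 = 46.
Row 2 needs 170; the known cells sum to 126, so (2,2) = 44.
Row 4: 46 + 41 + 40 + ? = 170, so (4,3) = 43.
Column 1 needs 170; the known cells sum to 131, so (1,1) = 39.
Column 2: 44 + 37 + 41 + ? = 170, so (1,2) = 48.
Column 3 must total 170; the given cells sum to 132, so (1,3) = 38.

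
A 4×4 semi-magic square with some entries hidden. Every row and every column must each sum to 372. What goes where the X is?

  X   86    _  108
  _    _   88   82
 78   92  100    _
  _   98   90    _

84

Using row 3: 78 + 92 + 100 + ? → (3,4) = 372 − 270 = 102.
From column 2, 372 − (86 + 92 + 98) gives (2,2) = 96.
Using column 3: 88 + 100 + 90 + ? → (1,3) = 372 − 278 = 94.
Using column 4: 108 + 82 + 102 + ? → (4,4) = 372 − 292 = 80.
Row 1 must total 372; the given cells sum to 288, so (1,1) = 84.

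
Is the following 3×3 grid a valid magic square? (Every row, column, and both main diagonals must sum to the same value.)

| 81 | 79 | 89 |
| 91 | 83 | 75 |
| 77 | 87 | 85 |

Row 1: 81 + 79 + 89 = 249.
Row 2: 91 + 83 + 75 = 249.
Row 3: 77 + 87 + 85 = 249.
Column 1: 81 + 91 + 77 = 249.
Column 2: 79 + 83 + 87 = 249.
Column 3: 89 + 75 + 85 = 249.
Main diagonal: 81 + 83 + 85 = 249.
Anti-diagonal: 89 + 83 + 77 = 249.
All lines sum to 249.

Yes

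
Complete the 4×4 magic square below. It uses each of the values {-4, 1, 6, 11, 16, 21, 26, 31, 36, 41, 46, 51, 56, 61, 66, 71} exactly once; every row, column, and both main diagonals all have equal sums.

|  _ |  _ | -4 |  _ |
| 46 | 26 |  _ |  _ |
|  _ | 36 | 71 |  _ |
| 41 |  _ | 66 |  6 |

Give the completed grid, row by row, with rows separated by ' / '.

The 16 entries sum to 536, so each line sums to 536/4 = 134.
From row 4, 134 − (41 + 66 + 6) gives (4,2) = 21.
Column 2: 26 + 36 + 21 + ? = 134, so (1,2) = 51.
Column 3 needs 134; the known cells sum to 133, so (2,3) = 1.
From main diagonal, 134 − (26 + 71 + 6) gives (1,1) = 31.
The remaining cell in anti-diagonal is (1,4) = 134 − 78 = 56.
Row 2 needs 134; the known cells sum to 73, so (2,4) = 61.
Column 1 must total 134; the given cells sum to 118, so (3,1) = 16.
Using column 4: 56 + 61 + 6 + ? → (3,4) = 134 − 123 = 11.

31 51 -4 56 / 46 26 1 61 / 16 36 71 11 / 41 21 66 6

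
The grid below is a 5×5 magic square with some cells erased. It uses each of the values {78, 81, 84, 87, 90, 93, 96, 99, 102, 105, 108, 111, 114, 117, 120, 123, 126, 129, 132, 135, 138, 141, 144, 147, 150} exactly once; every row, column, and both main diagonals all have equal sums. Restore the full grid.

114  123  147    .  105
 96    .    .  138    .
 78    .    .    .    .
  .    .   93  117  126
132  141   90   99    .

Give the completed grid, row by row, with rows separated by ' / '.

114 123 147 81 105 / 96 120 129 138 87 / 78 102 111 135 144 / 150 84 93 117 126 / 132 141 90 99 108

The 25 entries sum to 2850, so each line sums to 2850/5 = 570.
The remaining cell in row 1 is (1,4) = 570 − 489 = 81.
Row 5 must total 570; the given cells sum to 462, so (5,5) = 108.
Column 1 must total 570; the given cells sum to 420, so (4,1) = 150.
Using column 4: 81 + 138 + 117 + 99 + ? → (3,4) = 570 − 435 = 135.
Row 4 needs 570; the known cells sum to 486, so (4,2) = 84.
Anti-diagonal needs 570; the known cells sum to 459, so (3,3) = 111.
The remaining cell in column 3 is (2,3) = 570 − 441 = 129.
Main diagonal must total 570; the given cells sum to 450, so (2,2) = 120.
Row 2 needs 570; the known cells sum to 483, so (2,5) = 87.
Column 2 must total 570; the given cells sum to 468, so (3,2) = 102.
The remaining cell in column 5 is (3,5) = 570 − 426 = 144.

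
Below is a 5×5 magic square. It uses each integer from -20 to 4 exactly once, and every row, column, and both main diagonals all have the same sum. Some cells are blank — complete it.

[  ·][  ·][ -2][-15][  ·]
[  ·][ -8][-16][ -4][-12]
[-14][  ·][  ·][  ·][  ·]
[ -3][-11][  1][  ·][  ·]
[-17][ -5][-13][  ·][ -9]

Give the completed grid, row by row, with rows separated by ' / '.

-6 -19 -2 -15 2 / 0 -8 -16 -4 -12 / -14 3 -10 -18 -1 / -3 -11 1 -7 -20 / -17 -5 -13 4 -9

The entries are -20 through 4, which sum to -200, so each line sums to -200/5 = -40.
From row 2, -40 − (-8 + (-16) + (-4) + (-12)) gives (2,1) = 0.
Row 5 must total -40; the given cells sum to -44, so (5,4) = 4.
Using column 1: 0 + (-14) + (-3) + (-17) + ? → (1,1) = -40 − (-34) = -6.
The remaining cell in column 3 is (3,3) = -40 − (-30) = -10.
Main diagonal must total -40; the given cells sum to -33, so (4,4) = -7.
From anti-diagonal, -40 − (-4 + (-10) + (-11) + (-17)) gives (1,5) = 2.
Using row 1: -6 + (-2) + (-15) + 2 + ? → (1,2) = -40 − (-21) = -19.
Row 4 needs -40; the known cells sum to -20, so (4,5) = -20.
Column 2: -19 + (-8) + (-11) + (-5) + ? = -40, so (3,2) = 3.
Column 4 must total -40; the given cells sum to -22, so (3,4) = -18.
Column 5: 2 + (-12) + (-20) + (-9) + ? = -40, so (3,5) = -1.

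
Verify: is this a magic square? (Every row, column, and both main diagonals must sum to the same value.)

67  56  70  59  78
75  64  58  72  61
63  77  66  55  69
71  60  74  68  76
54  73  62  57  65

Row 1: 67 + 56 + 70 + 59 + 78 = 330.
Row 2: 75 + 64 + 58 + 72 + 61 = 330.
Row 3: 63 + 77 + 66 + 55 + 69 = 330.
Row 4: 71 + 60 + 74 + 68 + 76 = 349.
Row 5: 54 + 73 + 62 + 57 + 65 = 311.
Column 1: 67 + 75 + 63 + 71 + 54 = 330.
Column 2: 56 + 64 + 77 + 60 + 73 = 330.
Column 3: 70 + 58 + 66 + 74 + 62 = 330.
Column 4: 59 + 72 + 55 + 68 + 57 = 311.
Column 5: 78 + 61 + 69 + 76 + 65 = 349.
Main diagonal: 67 + 64 + 66 + 68 + 65 = 330.
Anti-diagonal: 78 + 72 + 66 + 60 + 54 = 330.

No — main diagonal sums to 330 but row 4 sums to 349.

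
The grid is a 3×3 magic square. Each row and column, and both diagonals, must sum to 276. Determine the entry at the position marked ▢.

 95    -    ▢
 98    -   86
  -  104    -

101

Using row 2: 98 + 86 + ? → (2,2) = 276 − 184 = 92.
Using column 1: 95 + 98 + ? → (3,1) = 276 − 193 = 83.
The remaining cell in column 2 is (1,2) = 276 − 196 = 80.
The remaining cell in main diagonal is (3,3) = 276 − 187 = 89.
Anti-diagonal: 92 + 83 + ? = 276, so (1,3) = 101.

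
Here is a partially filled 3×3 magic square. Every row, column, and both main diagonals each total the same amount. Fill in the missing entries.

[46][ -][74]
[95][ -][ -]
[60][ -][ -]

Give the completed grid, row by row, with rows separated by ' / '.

46 81 74 / 95 67 39 / 60 53 88

Column 1 is already complete: 46 + 95 + 60 = 201, so that is the magic constant.
Row 1 needs 201; the known cells sum to 120, so (1,2) = 81.
Using anti-diagonal: 74 + 60 + ? → (2,2) = 201 − 134 = 67.
Using row 2: 95 + 67 + ? → (2,3) = 201 − 162 = 39.
Using column 2: 81 + 67 + ? → (3,2) = 201 − 148 = 53.
Column 3 must total 201; the given cells sum to 113, so (3,3) = 88.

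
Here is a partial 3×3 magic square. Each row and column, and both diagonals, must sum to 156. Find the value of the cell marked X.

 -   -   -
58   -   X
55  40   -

The remaining cell in row 3 is (3,3) = 156 − 95 = 61.
Using column 1: 58 + 55 + ? → (1,1) = 156 − 113 = 43.
Main diagonal needs 156; the known cells sum to 104, so (2,2) = 52.
From anti-diagonal, 156 − (52 + 55) gives (1,3) = 49.
From row 1, 156 − (43 + 49) gives (1,2) = 64.
Using row 2: 58 + 52 + ? → (2,3) = 156 − 110 = 46.

46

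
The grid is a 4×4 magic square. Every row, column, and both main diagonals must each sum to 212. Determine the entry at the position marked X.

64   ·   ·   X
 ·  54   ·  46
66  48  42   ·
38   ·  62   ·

Row 3 needs 212; the known cells sum to 156, so (3,4) = 56.
Column 1 must total 212; the given cells sum to 168, so (2,1) = 44.
Main diagonal needs 212; the known cells sum to 160, so (4,4) = 52.
Row 2: 44 + 54 + 46 + ? = 212, so (2,3) = 68.
The remaining cell in row 4 is (4,2) = 212 − 152 = 60.
Using column 2: 54 + 48 + 60 + ? → (1,2) = 212 − 162 = 50.
Column 3: 68 + 42 + 62 + ? = 212, so (1,3) = 40.
Column 4 must total 212; the given cells sum to 154, so (1,4) = 58.

58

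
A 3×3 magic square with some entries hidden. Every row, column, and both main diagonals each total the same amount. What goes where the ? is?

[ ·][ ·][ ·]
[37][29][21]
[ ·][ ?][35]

Row 2 is complete and sums to 87; that is the magic constant.
Column 3 needs 87; the known cells sum to 56, so (1,3) = 31.
From main diagonal, 87 − (29 + 35) gives (1,1) = 23.
Anti-diagonal needs 87; the known cells sum to 60, so (3,1) = 27.
Row 1 must total 87; the given cells sum to 54, so (1,2) = 33.
Using row 3: 27 + 35 + ? → (3,2) = 87 − 62 = 25.

25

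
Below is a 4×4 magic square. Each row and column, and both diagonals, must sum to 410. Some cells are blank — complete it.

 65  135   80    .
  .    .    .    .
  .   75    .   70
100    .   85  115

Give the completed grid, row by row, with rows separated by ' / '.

65 135 80 130 / 120 90 105 95 / 125 75 140 70 / 100 110 85 115

The remaining cell in row 1 is (1,4) = 410 − 280 = 130.
Using row 4: 100 + 85 + 115 + ? → (4,2) = 410 − 300 = 110.
The remaining cell in column 2 is (2,2) = 410 − 320 = 90.
Using column 4: 130 + 70 + 115 + ? → (2,4) = 410 − 315 = 95.
Main diagonal must total 410; the given cells sum to 270, so (3,3) = 140.
Using anti-diagonal: 130 + 75 + 100 + ? → (2,3) = 410 − 305 = 105.
From row 2, 410 − (90 + 105 + 95) gives (2,1) = 120.
From row 3, 410 − (75 + 140 + 70) gives (3,1) = 125.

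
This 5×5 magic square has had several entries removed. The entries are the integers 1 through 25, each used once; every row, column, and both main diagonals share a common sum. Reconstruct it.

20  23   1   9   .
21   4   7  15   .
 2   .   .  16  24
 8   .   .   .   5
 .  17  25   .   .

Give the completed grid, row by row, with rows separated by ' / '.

20 23 1 9 12 / 21 4 7 15 18 / 2 10 13 16 24 / 8 11 19 22 5 / 14 17 25 3 6

The entries are 1 through 25, which sum to 325, so each line sums to 325/5 = 65.
Using row 1: 20 + 23 + 1 + 9 + ? → (1,5) = 65 − 53 = 12.
Using row 2: 21 + 4 + 7 + 15 + ? → (2,5) = 65 − 47 = 18.
From column 1, 65 − (20 + 21 + 2 + 8) gives (5,1) = 14.
The remaining cell in column 5 is (5,5) = 65 − 59 = 6.
Row 5 must total 65; the given cells sum to 62, so (5,4) = 3.
Column 4: 9 + 15 + 16 + 3 + ? = 65, so (4,4) = 22.
From main diagonal, 65 − (20 + 4 + 22 + 6) gives (3,3) = 13.
Anti-diagonal: 12 + 15 + 13 + 14 + ? = 65, so (4,2) = 11.
From row 3, 65 − (2 + 13 + 16 + 24) gives (3,2) = 10.
Row 4: 8 + 11 + 22 + 5 + ? = 65, so (4,3) = 19.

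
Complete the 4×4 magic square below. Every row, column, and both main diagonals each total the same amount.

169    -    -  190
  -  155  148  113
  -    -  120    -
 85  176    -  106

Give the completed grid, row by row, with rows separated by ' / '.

169 92 99 190 / 134 155 148 113 / 162 127 120 141 / 85 176 183 106

Main diagonal is already complete: 169 + 155 + 120 + 106 = 550, so that is the magic constant.
Using row 2: 155 + 148 + 113 + ? → (2,1) = 550 − 416 = 134.
From row 4, 550 − (85 + 176 + 106) gives (4,3) = 183.
Column 1 needs 550; the known cells sum to 388, so (3,1) = 162.
The remaining cell in column 3 is (1,3) = 550 − 451 = 99.
Column 4: 190 + 113 + 106 + ? = 550, so (3,4) = 141.
Anti-diagonal must total 550; the given cells sum to 423, so (3,2) = 127.
The remaining cell in row 1 is (1,2) = 550 − 458 = 92.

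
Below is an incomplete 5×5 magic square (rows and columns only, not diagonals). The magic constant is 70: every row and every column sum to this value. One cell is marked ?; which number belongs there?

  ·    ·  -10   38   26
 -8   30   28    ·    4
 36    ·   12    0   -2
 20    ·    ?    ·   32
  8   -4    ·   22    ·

6

The remaining cell in row 2 is (2,4) = 70 − 54 = 16.
The remaining cell in row 3 is (3,2) = 70 − 46 = 24.
Column 1: -8 + 36 + 20 + 8 + ? = 70, so (1,1) = 14.
Column 4 must total 70; the given cells sum to 76, so (4,4) = -6.
From column 5, 70 − (26 + 4 + (-2) + 32) gives (5,5) = 10.
Row 1 must total 70; the given cells sum to 68, so (1,2) = 2.
Using row 5: 8 + (-4) + 22 + 10 + ? → (5,3) = 70 − 36 = 34.
Using column 2: 2 + 30 + 24 + (-4) + ? → (4,2) = 70 − 52 = 18.
Column 3 needs 70; the known cells sum to 64, so (4,3) = 6.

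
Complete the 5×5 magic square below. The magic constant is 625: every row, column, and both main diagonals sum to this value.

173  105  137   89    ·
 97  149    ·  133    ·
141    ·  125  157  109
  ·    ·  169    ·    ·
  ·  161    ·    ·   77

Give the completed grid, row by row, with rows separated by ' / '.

The remaining cell in row 1 is (1,5) = 625 − 504 = 121.
Row 3: 141 + 125 + 157 + 109 + ? = 625, so (3,2) = 93.
From column 2, 625 − (105 + 149 + 93 + 161) gives (4,2) = 117.
From main diagonal, 625 − (173 + 149 + 125 + 77) gives (4,4) = 101.
Anti-diagonal: 121 + 133 + 125 + 117 + ? = 625, so (5,1) = 129.
Using column 1: 173 + 97 + 141 + 129 + ? → (4,1) = 625 − 540 = 85.
Using column 4: 89 + 133 + 157 + 101 + ? → (5,4) = 625 − 480 = 145.
Row 4: 85 + 117 + 169 + 101 + ? = 625, so (4,5) = 153.
Using row 5: 129 + 161 + 145 + 77 + ? → (5,3) = 625 − 512 = 113.
From column 3, 625 − (137 + 125 + 169 + 113) gives (2,3) = 81.
Column 5: 121 + 109 + 153 + 77 + ? = 625, so (2,5) = 165.

173 105 137 89 121 / 97 149 81 133 165 / 141 93 125 157 109 / 85 117 169 101 153 / 129 161 113 145 77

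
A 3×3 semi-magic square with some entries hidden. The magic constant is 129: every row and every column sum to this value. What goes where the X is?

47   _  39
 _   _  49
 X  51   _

37

Row 1 must total 129; the given cells sum to 86, so (1,2) = 43.
Column 2 must total 129; the given cells sum to 94, so (2,2) = 35.
Column 3 needs 129; the known cells sum to 88, so (3,3) = 41.
From row 2, 129 − (35 + 49) gives (2,1) = 45.
The remaining cell in row 3 is (3,1) = 129 − 92 = 37.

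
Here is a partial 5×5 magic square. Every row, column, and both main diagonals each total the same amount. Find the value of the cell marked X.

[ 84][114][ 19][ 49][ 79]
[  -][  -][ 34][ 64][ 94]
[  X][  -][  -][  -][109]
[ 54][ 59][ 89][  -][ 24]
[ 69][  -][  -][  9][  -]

14

Row 1 is complete and sums to 345; that is the magic constant.
Row 4 needs 345; the known cells sum to 226, so (4,4) = 119.
Column 4: 49 + 64 + 119 + 9 + ? = 345, so (3,4) = 104.
The remaining cell in column 5 is (5,5) = 345 − 306 = 39.
Anti-diagonal must total 345; the given cells sum to 271, so (3,3) = 74.
Using column 3: 19 + 34 + 74 + 89 + ? → (5,3) = 345 − 216 = 129.
Main diagonal needs 345; the known cells sum to 316, so (2,2) = 29.
The remaining cell in row 2 is (2,1) = 345 − 221 = 124.
From row 5, 345 − (69 + 129 + 9 + 39) gives (5,2) = 99.
The remaining cell in column 1 is (3,1) = 345 − 331 = 14.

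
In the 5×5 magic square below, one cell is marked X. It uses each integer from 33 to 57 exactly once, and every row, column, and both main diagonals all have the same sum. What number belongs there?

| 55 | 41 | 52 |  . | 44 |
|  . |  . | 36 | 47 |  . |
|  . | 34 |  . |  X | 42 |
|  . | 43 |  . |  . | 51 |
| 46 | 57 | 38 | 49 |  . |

The entries are 33 through 57, which sum to 1125, so each line sums to 1125/5 = 225.
Row 1: 55 + 41 + 52 + 44 + ? = 225, so (1,4) = 33.
The remaining cell in row 5 is (5,5) = 225 − 190 = 35.
Column 2: 41 + 34 + 43 + 57 + ? = 225, so (2,2) = 50.
Column 5 needs 225; the known cells sum to 172, so (2,5) = 53.
From anti-diagonal, 225 − (44 + 47 + 43 + 46) gives (3,3) = 45.
From row 2, 225 − (50 + 36 + 47 + 53) gives (2,1) = 39.
Column 3 must total 225; the given cells sum to 171, so (4,3) = 54.
Using main diagonal: 55 + 50 + 45 + 35 + ? → (4,4) = 225 − 185 = 40.
The remaining cell in row 4 is (4,1) = 225 − 188 = 37.
Column 1 must total 225; the given cells sum to 177, so (3,1) = 48.
From column 4, 225 − (33 + 47 + 40 + 49) gives (3,4) = 56.

56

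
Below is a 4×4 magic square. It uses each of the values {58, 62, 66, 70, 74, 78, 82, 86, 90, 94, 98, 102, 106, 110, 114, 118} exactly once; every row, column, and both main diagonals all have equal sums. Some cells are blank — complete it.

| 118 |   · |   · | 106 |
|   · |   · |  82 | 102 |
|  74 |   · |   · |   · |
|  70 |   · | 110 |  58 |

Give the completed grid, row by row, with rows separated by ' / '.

The 16 entries sum to 1408, so each line sums to 1408/4 = 352.
From row 4, 352 − (70 + 110 + 58) gives (4,2) = 114.
Column 1: 118 + 74 + 70 + ? = 352, so (2,1) = 90.
Column 4 needs 352; the known cells sum to 266, so (3,4) = 86.
From anti-diagonal, 352 − (106 + 82 + 70) gives (3,2) = 94.
Row 2 must total 352; the given cells sum to 274, so (2,2) = 78.
Row 3 needs 352; the known cells sum to 254, so (3,3) = 98.
Column 2 needs 352; the known cells sum to 286, so (1,2) = 66.
Column 3 needs 352; the known cells sum to 290, so (1,3) = 62.

118 66 62 106 / 90 78 82 102 / 74 94 98 86 / 70 114 110 58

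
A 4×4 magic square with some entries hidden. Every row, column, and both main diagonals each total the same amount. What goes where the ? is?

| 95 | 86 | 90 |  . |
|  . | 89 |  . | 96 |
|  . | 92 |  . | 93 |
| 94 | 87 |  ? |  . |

Column 2 is complete and sums to 354; that is the magic constant.
Using row 1: 95 + 86 + 90 + ? → (1,4) = 354 − 271 = 83.
From column 4, 354 − (83 + 96 + 93) gives (4,4) = 82.
Main diagonal must total 354; the given cells sum to 266, so (3,3) = 88.
From anti-diagonal, 354 − (83 + 92 + 94) gives (2,3) = 85.
Row 2 must total 354; the given cells sum to 270, so (2,1) = 84.
Row 3 must total 354; the given cells sum to 273, so (3,1) = 81.
Row 4 must total 354; the given cells sum to 263, so (4,3) = 91.

91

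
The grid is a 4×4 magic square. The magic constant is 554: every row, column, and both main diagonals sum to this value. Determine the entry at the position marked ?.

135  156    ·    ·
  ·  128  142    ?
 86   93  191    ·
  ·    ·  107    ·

121

From row 3, 554 − (86 + 93 + 191) gives (3,4) = 184.
Column 2: 156 + 128 + 93 + ? = 554, so (4,2) = 177.
Using column 3: 142 + 191 + 107 + ? → (1,3) = 554 − 440 = 114.
The remaining cell in main diagonal is (4,4) = 554 − 454 = 100.
Row 1 must total 554; the given cells sum to 405, so (1,4) = 149.
Row 4: 177 + 107 + 100 + ? = 554, so (4,1) = 170.
Column 1 must total 554; the given cells sum to 391, so (2,1) = 163.
From column 4, 554 − (149 + 184 + 100) gives (2,4) = 121.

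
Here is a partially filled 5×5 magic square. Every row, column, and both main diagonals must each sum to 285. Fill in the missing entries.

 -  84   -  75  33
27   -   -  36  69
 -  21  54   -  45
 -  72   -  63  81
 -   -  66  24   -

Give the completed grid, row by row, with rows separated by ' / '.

51 84 42 75 33 / 27 60 93 36 69 / 78 21 54 87 45 / 39 72 30 63 81 / 90 48 66 24 57

Column 4 must total 285; the given cells sum to 198, so (3,4) = 87.
Using column 5: 33 + 69 + 45 + 81 + ? → (5,5) = 285 − 228 = 57.
Anti-diagonal needs 285; the known cells sum to 195, so (5,1) = 90.
Row 3: 21 + 54 + 87 + 45 + ? = 285, so (3,1) = 78.
From row 5, 285 − (90 + 66 + 24 + 57) gives (5,2) = 48.
Column 2: 84 + 21 + 72 + 48 + ? = 285, so (2,2) = 60.
Main diagonal must total 285; the given cells sum to 234, so (1,1) = 51.
Row 1 must total 285; the given cells sum to 243, so (1,3) = 42.
Using row 2: 27 + 60 + 36 + 69 + ? → (2,3) = 285 − 192 = 93.
Using column 1: 51 + 27 + 78 + 90 + ? → (4,1) = 285 − 246 = 39.
Column 3 must total 285; the given cells sum to 255, so (4,3) = 30.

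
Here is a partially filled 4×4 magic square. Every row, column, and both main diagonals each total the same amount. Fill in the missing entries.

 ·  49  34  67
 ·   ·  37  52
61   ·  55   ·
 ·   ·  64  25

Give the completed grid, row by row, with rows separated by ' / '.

40 49 34 67 / 31 70 37 52 / 61 28 55 46 / 58 43 64 25

Column 3 is already complete: 34 + 37 + 55 + 64 = 190, so that is the magic constant.
Row 1 needs 190; the known cells sum to 150, so (1,1) = 40.
From column 4, 190 − (67 + 52 + 25) gives (3,4) = 46.
Main diagonal must total 190; the given cells sum to 120, so (2,2) = 70.
Row 2 needs 190; the known cells sum to 159, so (2,1) = 31.
Using row 3: 61 + 55 + 46 + ? → (3,2) = 190 − 162 = 28.
The remaining cell in column 1 is (4,1) = 190 − 132 = 58.
Column 2 needs 190; the known cells sum to 147, so (4,2) = 43.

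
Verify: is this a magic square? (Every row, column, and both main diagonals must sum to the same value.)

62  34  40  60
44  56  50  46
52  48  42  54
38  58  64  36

Yes

Row 1: 62 + 34 + 40 + 60 = 196.
Row 2: 44 + 56 + 50 + 46 = 196.
Row 3: 52 + 48 + 42 + 54 = 196.
Row 4: 38 + 58 + 64 + 36 = 196.
Column 1: 62 + 44 + 52 + 38 = 196.
Column 2: 34 + 56 + 48 + 58 = 196.
Column 3: 40 + 50 + 42 + 64 = 196.
Column 4: 60 + 46 + 54 + 36 = 196.
Main diagonal: 62 + 56 + 42 + 36 = 196.
Anti-diagonal: 60 + 50 + 48 + 38 = 196.
All lines sum to 196.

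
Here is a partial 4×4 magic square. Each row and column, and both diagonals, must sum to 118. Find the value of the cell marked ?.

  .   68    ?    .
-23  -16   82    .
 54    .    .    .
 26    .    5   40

-2

Row 2 needs 118; the known cells sum to 43, so (2,4) = 75.
Row 4 must total 118; the given cells sum to 71, so (4,2) = 47.
The remaining cell in column 1 is (1,1) = 118 − 57 = 61.
Using column 2: 68 + (-16) + 47 + ? → (3,2) = 118 − 99 = 19.
Using main diagonal: 61 + (-16) + 40 + ? → (3,3) = 118 − 85 = 33.
From anti-diagonal, 118 − (82 + 19 + 26) gives (1,4) = -9.
Row 1 must total 118; the given cells sum to 120, so (1,3) = -2.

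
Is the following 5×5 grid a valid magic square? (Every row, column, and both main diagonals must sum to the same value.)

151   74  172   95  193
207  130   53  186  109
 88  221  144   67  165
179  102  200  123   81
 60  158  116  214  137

Yes

Row 1: 151 + 74 + 172 + 95 + 193 = 685.
Row 2: 207 + 130 + 53 + 186 + 109 = 685.
Row 3: 88 + 221 + 144 + 67 + 165 = 685.
Row 4: 179 + 102 + 200 + 123 + 81 = 685.
Row 5: 60 + 158 + 116 + 214 + 137 = 685.
Column 1: 151 + 207 + 88 + 179 + 60 = 685.
Column 2: 74 + 130 + 221 + 102 + 158 = 685.
Column 3: 172 + 53 + 144 + 200 + 116 = 685.
Column 4: 95 + 186 + 67 + 123 + 214 = 685.
Column 5: 193 + 109 + 165 + 81 + 137 = 685.
Main diagonal: 151 + 130 + 144 + 123 + 137 = 685.
Anti-diagonal: 193 + 186 + 144 + 102 + 60 = 685.
All lines sum to 685.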